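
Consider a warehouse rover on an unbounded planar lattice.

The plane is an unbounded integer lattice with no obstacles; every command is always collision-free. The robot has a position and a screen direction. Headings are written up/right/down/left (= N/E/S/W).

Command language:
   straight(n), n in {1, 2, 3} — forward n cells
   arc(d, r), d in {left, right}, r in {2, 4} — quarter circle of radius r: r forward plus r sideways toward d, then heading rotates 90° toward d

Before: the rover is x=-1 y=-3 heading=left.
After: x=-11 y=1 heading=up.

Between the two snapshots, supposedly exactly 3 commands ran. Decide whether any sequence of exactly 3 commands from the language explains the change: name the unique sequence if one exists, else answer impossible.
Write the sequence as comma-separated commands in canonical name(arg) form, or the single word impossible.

key: running arc(right, 4) before straight(3) would end elsewhere — order is forced
start: x=-1 y=-3 heading=left
1. straight(3) → x=-4 y=-3 heading=left
2. straight(3) → x=-7 y=-3 heading=left
3. arc(right, 4) → x=-11 y=1 heading=up
no rival 3-sequence matches.

straight(3), straight(3), arc(right, 4)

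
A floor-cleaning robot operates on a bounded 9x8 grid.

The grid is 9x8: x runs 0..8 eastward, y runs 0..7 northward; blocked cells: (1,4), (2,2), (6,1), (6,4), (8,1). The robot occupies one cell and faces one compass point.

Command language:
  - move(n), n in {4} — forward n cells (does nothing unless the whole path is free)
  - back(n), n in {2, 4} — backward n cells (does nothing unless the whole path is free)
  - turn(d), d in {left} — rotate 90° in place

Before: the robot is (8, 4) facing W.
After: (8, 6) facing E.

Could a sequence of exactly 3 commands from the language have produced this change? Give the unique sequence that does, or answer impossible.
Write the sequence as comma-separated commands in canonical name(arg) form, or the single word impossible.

key: position moved to (8,6) AND the heading swung to E — translation plus rotation needed
from: (8, 4) facing W
1. turn(left) → (8, 4) facing S
2. back(2) → (8, 6) facing S
3. turn(left) → (8, 6) facing E
no other 3-command option fits: unique.

turn(left), back(2), turn(left)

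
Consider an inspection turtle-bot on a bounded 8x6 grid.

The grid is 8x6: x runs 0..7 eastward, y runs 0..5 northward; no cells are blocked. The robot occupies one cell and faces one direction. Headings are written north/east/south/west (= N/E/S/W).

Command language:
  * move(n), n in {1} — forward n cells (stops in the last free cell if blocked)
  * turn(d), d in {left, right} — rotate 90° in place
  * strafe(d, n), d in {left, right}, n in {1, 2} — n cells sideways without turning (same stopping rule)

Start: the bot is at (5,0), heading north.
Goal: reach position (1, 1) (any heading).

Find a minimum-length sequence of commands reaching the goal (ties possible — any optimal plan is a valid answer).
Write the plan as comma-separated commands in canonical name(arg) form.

strafe(left, 2), strafe(left, 2), move(1)

start: at (5,0), heading north
[1] after strafe(left, 2): at (3,0), heading north
[2] after strafe(left, 2): at (1,0), heading north
[3] after move(1): at (1,1), heading north
minimal: 3 command(s), checked below 3.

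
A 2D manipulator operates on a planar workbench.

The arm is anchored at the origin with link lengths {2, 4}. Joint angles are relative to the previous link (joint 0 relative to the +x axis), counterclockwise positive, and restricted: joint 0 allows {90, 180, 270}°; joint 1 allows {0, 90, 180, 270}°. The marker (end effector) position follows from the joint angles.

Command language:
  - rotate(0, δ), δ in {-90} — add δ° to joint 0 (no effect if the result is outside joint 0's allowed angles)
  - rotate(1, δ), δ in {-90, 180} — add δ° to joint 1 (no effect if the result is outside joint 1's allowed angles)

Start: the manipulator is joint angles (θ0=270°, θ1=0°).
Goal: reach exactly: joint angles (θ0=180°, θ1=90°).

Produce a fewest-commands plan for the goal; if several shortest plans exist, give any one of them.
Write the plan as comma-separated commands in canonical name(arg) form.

rotate(1, -90), rotate(1, 180), rotate(0, -90)

start: joint angles (θ0=270°, θ1=0°)
t=1 rotate(1, -90) ⇒ joint angles (θ0=270°, θ1=270°)
t=2 rotate(1, 180) ⇒ joint angles (θ0=270°, θ1=90°)
t=3 rotate(0, -90) ⇒ joint angles (θ0=180°, θ1=90°)
no 2-step plan works, so 3 is optimal.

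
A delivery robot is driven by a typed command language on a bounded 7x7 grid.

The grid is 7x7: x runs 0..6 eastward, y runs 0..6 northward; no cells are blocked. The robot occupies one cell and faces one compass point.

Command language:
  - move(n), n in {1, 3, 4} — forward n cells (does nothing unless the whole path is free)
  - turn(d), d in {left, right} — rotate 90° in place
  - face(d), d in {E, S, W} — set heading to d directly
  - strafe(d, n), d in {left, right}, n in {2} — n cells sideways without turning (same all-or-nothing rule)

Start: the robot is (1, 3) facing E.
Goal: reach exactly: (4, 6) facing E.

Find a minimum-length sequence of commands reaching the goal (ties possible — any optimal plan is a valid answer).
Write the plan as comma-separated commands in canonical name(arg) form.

move(3), turn(left), move(3), face(E)

begin: (1, 3) facing E
[1] after move(3): (4, 3) facing E
[2] after turn(left): (4, 3) facing N
[3] after move(3): (4, 6) facing N
[4] after face(E): (4, 6) facing E
minimal: 4 command(s), checked below 4.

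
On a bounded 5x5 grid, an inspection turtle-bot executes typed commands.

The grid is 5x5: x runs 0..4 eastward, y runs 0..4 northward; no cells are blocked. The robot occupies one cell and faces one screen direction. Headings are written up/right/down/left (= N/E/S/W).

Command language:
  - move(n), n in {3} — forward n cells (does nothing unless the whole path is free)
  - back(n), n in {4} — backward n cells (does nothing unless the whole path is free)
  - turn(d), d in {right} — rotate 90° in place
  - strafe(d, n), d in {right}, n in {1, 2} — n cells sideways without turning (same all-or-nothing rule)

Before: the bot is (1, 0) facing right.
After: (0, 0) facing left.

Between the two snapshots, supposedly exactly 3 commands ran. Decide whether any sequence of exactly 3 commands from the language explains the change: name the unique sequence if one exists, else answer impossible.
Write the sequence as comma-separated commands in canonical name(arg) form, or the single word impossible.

turn(right), strafe(right, 1), turn(right)

key: cell and facing (now W) both changed — the 3 commands mix motion and turning
initial: (1, 0) facing right
[1] after turn(right): (1, 0) facing down
[2] after strafe(right, 1): (0, 0) facing down
[3] after turn(right): (0, 0) facing left
all 125 alternatives checked — unique.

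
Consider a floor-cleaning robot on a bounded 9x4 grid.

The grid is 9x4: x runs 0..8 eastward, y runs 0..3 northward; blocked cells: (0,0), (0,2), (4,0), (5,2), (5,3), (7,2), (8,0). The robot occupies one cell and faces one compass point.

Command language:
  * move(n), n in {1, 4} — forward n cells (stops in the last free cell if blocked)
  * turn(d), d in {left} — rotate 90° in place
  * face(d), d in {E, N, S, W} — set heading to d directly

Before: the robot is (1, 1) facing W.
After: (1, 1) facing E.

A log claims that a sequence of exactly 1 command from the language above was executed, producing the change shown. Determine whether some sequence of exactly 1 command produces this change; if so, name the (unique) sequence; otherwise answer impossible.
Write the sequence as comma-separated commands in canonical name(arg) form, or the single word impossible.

key: (1,1) unchanged — the single command moves nothing
begin: (1, 1) facing W
t=1 face(E) ⇒ (1, 1) facing E
all 7 alternatives checked — unique.

face(E)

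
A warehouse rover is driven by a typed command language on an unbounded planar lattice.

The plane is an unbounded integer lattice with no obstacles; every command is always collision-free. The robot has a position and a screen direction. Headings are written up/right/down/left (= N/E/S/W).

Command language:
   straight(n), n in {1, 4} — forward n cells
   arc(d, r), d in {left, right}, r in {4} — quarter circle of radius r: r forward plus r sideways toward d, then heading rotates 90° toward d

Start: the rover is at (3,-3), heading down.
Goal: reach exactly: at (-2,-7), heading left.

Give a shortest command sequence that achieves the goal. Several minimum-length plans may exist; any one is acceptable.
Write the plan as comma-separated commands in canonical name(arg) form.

begin: at (3,-3), heading down
[1] after arc(right, 4): at (-1,-7), heading left
[2] after straight(1): at (-2,-7), heading left
shorter routes all fall short; 2 is best.

arc(right, 4), straight(1)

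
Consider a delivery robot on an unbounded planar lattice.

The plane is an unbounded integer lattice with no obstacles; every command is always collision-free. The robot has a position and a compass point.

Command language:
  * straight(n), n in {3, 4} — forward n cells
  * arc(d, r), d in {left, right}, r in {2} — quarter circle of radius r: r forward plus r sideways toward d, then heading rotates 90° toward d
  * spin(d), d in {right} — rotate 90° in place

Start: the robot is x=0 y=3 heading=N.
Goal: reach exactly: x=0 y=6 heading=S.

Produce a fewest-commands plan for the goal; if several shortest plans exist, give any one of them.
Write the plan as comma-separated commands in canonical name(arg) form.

straight(3), spin(right), spin(right)

initial: x=0 y=3 heading=N
step 1 (straight(3)): x=0 y=6 heading=N
step 2 (spin(right)): x=0 y=6 heading=E
step 3 (spin(right)): x=0 y=6 heading=S
nothing shorter than 3 reaches the goal.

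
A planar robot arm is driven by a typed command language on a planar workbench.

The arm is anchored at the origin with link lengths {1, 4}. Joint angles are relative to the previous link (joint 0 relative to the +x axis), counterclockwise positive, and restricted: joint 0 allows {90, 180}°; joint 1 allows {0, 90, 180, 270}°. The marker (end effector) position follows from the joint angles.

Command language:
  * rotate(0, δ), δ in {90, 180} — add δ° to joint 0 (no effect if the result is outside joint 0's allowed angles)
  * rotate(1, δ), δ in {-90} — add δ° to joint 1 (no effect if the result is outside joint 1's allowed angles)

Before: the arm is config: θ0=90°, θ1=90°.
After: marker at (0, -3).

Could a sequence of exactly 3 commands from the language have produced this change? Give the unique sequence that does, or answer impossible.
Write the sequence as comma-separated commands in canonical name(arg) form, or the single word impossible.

start: config: θ0=90°, θ1=90°
t=1 rotate(1, -90) ⇒ config: θ0=90°, θ1=0°
t=2 rotate(1, -90) ⇒ config: θ0=90°, θ1=270°
t=3 rotate(1, -90) ⇒ config: θ0=90°, θ1=180°
no rival 3-sequence matches.

rotate(1, -90), rotate(1, -90), rotate(1, -90)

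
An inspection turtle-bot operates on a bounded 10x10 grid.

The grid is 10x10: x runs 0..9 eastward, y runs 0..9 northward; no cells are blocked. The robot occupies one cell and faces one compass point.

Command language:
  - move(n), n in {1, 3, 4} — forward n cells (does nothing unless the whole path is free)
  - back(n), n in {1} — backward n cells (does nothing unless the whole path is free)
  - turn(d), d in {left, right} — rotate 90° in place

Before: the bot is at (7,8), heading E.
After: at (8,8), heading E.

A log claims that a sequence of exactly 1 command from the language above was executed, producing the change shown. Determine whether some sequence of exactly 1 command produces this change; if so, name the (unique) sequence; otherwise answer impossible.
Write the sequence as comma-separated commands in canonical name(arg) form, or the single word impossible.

key: heading stays E — the single command does not turn
begin: at (7,8), heading E
[1] after move(1): at (8,8), heading E
uniquely the one of 6 1-step routes that fits.

move(1)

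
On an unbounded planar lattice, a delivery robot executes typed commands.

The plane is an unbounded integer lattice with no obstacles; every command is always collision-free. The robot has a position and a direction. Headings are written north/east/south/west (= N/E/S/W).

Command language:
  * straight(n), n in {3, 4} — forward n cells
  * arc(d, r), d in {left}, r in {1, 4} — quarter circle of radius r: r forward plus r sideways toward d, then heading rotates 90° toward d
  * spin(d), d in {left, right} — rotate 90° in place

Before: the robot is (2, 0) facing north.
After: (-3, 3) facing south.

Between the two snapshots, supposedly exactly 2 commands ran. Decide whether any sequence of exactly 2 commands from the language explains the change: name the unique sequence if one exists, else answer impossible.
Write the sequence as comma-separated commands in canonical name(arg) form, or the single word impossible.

arc(left, 4), arc(left, 1)

key: position moved to (-3,3) AND the heading swung to S — translation plus rotation needed
begin: (2, 0) facing north
t=1 arc(left, 4) ⇒ (-2, 4) facing west
t=2 arc(left, 1) ⇒ (-3, 3) facing south
no rival 2-sequence matches.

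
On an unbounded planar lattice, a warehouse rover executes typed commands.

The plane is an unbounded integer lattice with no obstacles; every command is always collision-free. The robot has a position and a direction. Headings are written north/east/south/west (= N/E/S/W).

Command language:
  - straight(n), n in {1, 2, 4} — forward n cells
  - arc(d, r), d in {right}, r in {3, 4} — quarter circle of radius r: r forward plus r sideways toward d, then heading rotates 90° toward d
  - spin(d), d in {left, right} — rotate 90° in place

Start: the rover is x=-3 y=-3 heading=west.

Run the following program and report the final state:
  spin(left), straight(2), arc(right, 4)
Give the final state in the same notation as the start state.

x=-7 y=-9 heading=west

start: x=-3 y=-3 heading=west
t=1 spin(left) ⇒ x=-3 y=-3 heading=south
t=2 straight(2) ⇒ x=-3 y=-5 heading=south
t=3 arc(right, 4) ⇒ x=-7 y=-9 heading=west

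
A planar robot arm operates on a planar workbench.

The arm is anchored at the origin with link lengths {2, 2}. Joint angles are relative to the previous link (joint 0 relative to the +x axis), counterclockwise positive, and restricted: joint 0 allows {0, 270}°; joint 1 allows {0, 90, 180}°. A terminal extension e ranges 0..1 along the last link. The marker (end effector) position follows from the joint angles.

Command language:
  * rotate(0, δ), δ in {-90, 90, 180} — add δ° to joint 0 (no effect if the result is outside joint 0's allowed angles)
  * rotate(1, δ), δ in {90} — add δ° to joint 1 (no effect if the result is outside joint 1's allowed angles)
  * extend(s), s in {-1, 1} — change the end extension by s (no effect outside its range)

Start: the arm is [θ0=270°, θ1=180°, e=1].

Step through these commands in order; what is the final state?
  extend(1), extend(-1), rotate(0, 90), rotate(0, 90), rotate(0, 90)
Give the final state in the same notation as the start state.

initial: [θ0=270°, θ1=180°, e=1]
step 1 (extend(1)): [θ0=270°, θ1=180°, e=1]
step 2 (extend(-1)): [θ0=270°, θ1=180°, e=0]
step 3 (rotate(0, 90)): [θ0=0°, θ1=180°, e=0]
step 4 (rotate(0, 90)): [θ0=0°, θ1=180°, e=0]
step 5 (rotate(0, 90)): [θ0=0°, θ1=180°, e=0]

[θ0=0°, θ1=180°, e=0]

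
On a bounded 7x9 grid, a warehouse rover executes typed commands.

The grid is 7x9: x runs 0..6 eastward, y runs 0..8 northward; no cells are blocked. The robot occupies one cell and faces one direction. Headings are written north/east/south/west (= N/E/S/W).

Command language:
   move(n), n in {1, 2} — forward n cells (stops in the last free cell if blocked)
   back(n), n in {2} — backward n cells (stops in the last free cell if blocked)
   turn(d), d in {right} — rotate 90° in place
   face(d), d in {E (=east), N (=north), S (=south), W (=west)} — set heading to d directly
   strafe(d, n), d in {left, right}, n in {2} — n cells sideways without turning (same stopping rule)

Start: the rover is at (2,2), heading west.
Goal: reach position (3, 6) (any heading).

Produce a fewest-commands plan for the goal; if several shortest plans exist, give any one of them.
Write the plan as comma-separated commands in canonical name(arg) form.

strafe(right, 2), strafe(right, 2), back(2), move(1)

from: at (2,2), heading west
step 1 (strafe(right, 2)): at (2,4), heading west
step 2 (strafe(right, 2)): at (2,6), heading west
step 3 (back(2)): at (4,6), heading west
step 4 (move(1)): at (3,6), heading west
minimal: 4 command(s), checked below 4.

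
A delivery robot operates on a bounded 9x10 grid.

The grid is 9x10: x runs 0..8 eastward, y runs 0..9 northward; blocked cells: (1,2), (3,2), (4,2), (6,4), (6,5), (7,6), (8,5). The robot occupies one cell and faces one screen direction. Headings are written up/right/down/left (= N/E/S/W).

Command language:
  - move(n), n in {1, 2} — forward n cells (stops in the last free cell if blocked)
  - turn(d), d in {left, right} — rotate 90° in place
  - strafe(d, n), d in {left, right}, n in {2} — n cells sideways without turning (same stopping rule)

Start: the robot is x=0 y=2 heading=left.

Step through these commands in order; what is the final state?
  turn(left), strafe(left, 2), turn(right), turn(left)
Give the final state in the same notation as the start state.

x=0 y=2 heading=down

t0: x=0 y=2 heading=left
[1] after turn(left): x=0 y=2 heading=down
[2] after strafe(left, 2): x=0 y=2 heading=down
[3] after turn(right): x=0 y=2 heading=left
[4] after turn(left): x=0 y=2 heading=down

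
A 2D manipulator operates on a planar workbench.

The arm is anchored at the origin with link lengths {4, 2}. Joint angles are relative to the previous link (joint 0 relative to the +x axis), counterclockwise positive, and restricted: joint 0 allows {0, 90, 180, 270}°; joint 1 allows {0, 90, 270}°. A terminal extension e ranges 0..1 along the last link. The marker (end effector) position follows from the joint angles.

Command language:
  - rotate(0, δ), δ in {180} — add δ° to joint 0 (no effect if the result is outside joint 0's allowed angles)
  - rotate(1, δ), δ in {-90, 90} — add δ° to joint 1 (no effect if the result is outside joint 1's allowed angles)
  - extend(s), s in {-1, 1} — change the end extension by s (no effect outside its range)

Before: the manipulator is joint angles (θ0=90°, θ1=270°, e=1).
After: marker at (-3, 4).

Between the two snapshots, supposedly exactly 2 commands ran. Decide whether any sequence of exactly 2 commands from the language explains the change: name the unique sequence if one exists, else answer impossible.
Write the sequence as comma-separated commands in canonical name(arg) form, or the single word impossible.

initial: joint angles (θ0=90°, θ1=270°, e=1)
1. rotate(1, 90) → joint angles (θ0=90°, θ1=0°, e=1)
2. rotate(1, 90) → joint angles (θ0=90°, θ1=90°, e=1)
no other 2-command option fits: unique.

rotate(1, 90), rotate(1, 90)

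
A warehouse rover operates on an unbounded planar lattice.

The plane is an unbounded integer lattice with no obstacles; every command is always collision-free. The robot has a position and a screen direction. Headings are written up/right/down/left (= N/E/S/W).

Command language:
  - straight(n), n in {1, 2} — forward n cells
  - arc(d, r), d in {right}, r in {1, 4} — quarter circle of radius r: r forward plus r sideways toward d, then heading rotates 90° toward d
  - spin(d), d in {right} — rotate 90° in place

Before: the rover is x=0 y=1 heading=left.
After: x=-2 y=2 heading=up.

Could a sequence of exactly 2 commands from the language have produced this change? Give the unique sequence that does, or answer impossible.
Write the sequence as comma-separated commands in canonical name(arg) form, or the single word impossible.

straight(1), arc(right, 1)

key: cell and facing (now N) both changed — the 2 commands mix motion and turning
t0: x=0 y=1 heading=left
t=1 straight(1) ⇒ x=-1 y=1 heading=left
t=2 arc(right, 1) ⇒ x=-2 y=2 heading=up
all 25 alternatives checked — unique.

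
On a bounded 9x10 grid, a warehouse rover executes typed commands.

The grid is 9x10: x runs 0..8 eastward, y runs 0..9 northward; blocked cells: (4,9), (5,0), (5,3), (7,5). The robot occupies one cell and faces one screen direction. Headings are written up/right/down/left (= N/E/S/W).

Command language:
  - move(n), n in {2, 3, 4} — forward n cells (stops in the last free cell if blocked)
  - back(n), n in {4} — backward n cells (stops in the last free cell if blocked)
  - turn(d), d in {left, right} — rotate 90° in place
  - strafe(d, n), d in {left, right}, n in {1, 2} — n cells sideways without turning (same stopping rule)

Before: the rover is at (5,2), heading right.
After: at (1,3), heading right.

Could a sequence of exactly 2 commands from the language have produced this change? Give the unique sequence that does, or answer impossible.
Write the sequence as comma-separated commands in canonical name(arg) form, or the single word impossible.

key: order matters: swapping back(4) and strafe(left, 1) lands elsewhere
start: at (5,2), heading right
1. back(4) → at (1,2), heading right
2. strafe(left, 1) → at (1,3), heading right
no rival 2-sequence matches.

back(4), strafe(left, 1)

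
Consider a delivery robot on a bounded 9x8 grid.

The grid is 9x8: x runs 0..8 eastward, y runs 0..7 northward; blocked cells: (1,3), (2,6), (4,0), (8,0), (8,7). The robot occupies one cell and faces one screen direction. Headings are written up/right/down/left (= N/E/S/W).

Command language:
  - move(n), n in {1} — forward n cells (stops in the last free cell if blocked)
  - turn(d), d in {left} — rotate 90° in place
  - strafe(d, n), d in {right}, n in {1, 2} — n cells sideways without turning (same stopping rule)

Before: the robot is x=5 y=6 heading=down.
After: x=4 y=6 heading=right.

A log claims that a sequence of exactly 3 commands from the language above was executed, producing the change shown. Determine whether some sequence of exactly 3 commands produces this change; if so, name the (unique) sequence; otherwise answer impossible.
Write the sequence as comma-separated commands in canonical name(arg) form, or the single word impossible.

strafe(right, 2), turn(left), move(1)

key: cell and facing (now E) both changed — the 3 commands mix motion and turning
t0: x=5 y=6 heading=down
1. strafe(right, 2) → x=3 y=6 heading=down
2. turn(left) → x=3 y=6 heading=right
3. move(1) → x=4 y=6 heading=right
uniquely the one of 64 3-step routes that fits.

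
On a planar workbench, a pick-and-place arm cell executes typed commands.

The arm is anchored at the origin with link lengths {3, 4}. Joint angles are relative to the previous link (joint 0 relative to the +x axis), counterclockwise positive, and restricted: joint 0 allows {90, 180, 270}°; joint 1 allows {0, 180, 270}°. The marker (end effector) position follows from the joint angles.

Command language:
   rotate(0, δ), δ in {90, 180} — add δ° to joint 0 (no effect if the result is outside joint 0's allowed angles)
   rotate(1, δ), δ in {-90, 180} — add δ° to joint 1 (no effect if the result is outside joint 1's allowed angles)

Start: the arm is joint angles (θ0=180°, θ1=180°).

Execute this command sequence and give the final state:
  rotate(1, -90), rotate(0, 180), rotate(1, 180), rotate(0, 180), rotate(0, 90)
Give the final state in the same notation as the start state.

joint angles (θ0=270°, θ1=0°)

start: joint angles (θ0=180°, θ1=180°)
step 1 (rotate(1, -90)): joint angles (θ0=180°, θ1=180°)
step 2 (rotate(0, 180)): joint angles (θ0=180°, θ1=180°)
step 3 (rotate(1, 180)): joint angles (θ0=180°, θ1=0°)
step 4 (rotate(0, 180)): joint angles (θ0=180°, θ1=0°)
step 5 (rotate(0, 90)): joint angles (θ0=270°, θ1=0°)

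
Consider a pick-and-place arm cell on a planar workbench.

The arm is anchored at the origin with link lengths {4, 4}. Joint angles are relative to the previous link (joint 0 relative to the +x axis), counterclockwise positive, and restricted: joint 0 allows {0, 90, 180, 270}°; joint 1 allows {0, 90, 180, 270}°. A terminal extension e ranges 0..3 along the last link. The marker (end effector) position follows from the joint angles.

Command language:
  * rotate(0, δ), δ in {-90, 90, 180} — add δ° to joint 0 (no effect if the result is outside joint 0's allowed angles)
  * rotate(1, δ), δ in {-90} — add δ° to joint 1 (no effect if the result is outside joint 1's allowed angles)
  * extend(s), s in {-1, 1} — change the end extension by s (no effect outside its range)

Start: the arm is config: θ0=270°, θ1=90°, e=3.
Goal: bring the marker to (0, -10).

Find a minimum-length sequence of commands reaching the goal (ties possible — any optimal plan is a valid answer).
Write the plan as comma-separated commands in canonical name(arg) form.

initial: config: θ0=270°, θ1=90°, e=3
[1] after rotate(1, -90): config: θ0=270°, θ1=0°, e=3
[2] after extend(-1): config: θ0=270°, θ1=0°, e=2
minimal: 2 command(s), checked below 2.

rotate(1, -90), extend(-1)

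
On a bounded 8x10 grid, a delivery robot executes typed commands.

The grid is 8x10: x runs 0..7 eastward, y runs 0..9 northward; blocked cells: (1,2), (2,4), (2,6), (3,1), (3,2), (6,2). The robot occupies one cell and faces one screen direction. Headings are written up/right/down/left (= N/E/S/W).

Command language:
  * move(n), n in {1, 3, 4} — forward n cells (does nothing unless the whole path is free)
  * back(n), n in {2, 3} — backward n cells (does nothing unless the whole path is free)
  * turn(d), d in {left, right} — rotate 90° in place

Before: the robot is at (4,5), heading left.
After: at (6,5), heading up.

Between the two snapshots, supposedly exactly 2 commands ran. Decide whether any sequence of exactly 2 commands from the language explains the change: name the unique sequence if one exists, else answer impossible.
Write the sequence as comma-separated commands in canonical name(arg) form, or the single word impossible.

back(2), turn(right)

key: cell and facing (now N) both changed — the 2 commands mix motion and turning
begin: at (4,5), heading left
t=1 back(2) ⇒ at (6,5), heading left
t=2 turn(right) ⇒ at (6,5), heading up
no rival 2-sequence matches.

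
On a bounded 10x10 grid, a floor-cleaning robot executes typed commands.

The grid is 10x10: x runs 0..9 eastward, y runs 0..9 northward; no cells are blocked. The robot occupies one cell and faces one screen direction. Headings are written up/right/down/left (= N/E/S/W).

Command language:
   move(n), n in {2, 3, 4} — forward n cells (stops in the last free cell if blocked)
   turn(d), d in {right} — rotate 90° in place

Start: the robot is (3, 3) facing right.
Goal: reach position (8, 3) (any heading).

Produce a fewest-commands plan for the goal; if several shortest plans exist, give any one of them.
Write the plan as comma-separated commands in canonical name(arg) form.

begin: (3, 3) facing right
t=1 move(2) ⇒ (5, 3) facing right
t=2 move(3) ⇒ (8, 3) facing right
nothing shorter than 2 reaches the goal.

move(2), move(3)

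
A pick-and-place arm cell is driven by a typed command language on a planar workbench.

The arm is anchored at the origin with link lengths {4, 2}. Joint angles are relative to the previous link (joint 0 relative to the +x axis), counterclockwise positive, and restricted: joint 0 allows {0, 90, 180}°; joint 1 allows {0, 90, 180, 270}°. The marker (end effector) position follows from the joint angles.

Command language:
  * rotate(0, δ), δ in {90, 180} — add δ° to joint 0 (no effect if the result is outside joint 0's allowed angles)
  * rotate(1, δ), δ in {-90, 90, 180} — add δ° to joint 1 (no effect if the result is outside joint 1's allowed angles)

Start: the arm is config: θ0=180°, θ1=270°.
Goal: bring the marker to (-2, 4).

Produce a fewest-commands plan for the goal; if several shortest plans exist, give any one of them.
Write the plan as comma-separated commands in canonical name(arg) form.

t0: config: θ0=180°, θ1=270°
t=1 rotate(0, 180) ⇒ config: θ0=0°, θ1=270°
t=2 rotate(1, 180) ⇒ config: θ0=0°, θ1=90°
t=3 rotate(0, 90) ⇒ config: θ0=90°, θ1=90°
no 2-step plan works, so 3 is optimal.

rotate(0, 180), rotate(1, 180), rotate(0, 90)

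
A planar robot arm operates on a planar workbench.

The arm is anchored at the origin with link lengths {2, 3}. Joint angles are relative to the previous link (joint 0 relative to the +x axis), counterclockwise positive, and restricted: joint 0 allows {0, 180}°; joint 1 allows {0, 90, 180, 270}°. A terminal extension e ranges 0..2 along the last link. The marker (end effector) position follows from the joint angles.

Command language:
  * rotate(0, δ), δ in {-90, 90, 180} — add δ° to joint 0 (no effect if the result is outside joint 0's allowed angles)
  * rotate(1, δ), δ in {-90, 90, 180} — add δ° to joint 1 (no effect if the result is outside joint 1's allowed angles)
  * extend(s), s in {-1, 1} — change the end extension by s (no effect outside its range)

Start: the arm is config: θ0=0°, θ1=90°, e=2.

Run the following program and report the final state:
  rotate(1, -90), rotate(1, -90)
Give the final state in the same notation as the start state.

t0: config: θ0=0°, θ1=90°, e=2
1. rotate(1, -90) → config: θ0=0°, θ1=0°, e=2
2. rotate(1, -90) → config: θ0=0°, θ1=270°, e=2

config: θ0=0°, θ1=270°, e=2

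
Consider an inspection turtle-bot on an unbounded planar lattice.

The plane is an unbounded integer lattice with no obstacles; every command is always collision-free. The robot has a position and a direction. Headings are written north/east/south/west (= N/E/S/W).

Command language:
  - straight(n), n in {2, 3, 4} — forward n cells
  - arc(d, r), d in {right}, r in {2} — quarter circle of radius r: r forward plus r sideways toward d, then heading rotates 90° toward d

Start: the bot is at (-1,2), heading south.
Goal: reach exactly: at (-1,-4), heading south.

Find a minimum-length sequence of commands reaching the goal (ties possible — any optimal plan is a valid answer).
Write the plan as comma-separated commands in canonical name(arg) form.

start: at (-1,2), heading south
step 1 (straight(3)): at (-1,-1), heading south
step 2 (straight(3)): at (-1,-4), heading south
no 1-step plan works, so 2 is optimal.

straight(3), straight(3)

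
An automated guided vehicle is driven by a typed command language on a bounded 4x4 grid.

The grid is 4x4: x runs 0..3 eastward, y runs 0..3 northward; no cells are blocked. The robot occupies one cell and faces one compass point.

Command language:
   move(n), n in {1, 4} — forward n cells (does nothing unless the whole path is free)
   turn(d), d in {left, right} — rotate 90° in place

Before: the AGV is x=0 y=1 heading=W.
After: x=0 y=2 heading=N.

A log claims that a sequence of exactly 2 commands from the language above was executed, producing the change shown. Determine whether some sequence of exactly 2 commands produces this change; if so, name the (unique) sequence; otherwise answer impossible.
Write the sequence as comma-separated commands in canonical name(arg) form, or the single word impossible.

key: cell and facing (now N) both changed — the 2 commands mix motion and turning
begin: x=0 y=1 heading=W
t=1 turn(right) ⇒ x=0 y=1 heading=N
t=2 move(1) ⇒ x=0 y=2 heading=N
all 16 alternatives checked — unique.

turn(right), move(1)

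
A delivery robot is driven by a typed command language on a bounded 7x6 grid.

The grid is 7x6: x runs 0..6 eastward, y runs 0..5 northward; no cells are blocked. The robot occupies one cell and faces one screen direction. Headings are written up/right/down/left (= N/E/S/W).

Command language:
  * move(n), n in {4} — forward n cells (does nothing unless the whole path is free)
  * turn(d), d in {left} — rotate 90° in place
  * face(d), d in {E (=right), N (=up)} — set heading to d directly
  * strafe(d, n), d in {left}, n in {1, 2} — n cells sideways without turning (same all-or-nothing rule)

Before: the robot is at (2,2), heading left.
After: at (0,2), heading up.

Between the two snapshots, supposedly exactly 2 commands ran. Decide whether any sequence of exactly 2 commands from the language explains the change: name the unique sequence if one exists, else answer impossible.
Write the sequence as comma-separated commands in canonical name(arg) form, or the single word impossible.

key: order matters: swapping face(N) and strafe(left, 2) lands elsewhere
begin: at (2,2), heading left
step 1 (face(N)): at (2,2), heading up
step 2 (strafe(left, 2)): at (0,2), heading up
uniquely the one of 36 2-step routes that fits.

face(N), strafe(left, 2)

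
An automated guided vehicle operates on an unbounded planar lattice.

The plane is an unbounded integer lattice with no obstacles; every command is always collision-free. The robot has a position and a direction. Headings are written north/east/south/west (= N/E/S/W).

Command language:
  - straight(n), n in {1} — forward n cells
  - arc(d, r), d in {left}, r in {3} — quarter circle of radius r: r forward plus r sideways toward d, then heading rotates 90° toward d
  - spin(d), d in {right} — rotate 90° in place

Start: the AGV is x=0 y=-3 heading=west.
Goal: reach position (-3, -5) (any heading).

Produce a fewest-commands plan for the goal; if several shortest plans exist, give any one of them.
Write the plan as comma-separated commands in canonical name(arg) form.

initial: x=0 y=-3 heading=west
step 1 (arc(left, 3)): x=-3 y=-6 heading=south
step 2 (spin(right)): x=-3 y=-6 heading=west
step 3 (spin(right)): x=-3 y=-6 heading=north
step 4 (straight(1)): x=-3 y=-5 heading=north
minimal: 4 command(s), checked below 4.

arc(left, 3), spin(right), spin(right), straight(1)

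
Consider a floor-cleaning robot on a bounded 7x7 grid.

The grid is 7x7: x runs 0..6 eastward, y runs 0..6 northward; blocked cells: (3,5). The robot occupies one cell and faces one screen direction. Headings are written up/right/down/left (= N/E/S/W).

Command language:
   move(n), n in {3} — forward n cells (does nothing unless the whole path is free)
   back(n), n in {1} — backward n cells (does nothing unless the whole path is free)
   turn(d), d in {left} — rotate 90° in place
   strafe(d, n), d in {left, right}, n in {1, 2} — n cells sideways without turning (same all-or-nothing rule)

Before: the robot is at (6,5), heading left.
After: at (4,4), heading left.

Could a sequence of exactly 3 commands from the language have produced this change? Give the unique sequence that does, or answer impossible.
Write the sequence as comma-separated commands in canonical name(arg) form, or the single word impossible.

key: heading stays W — no command in the sequence turns
from: at (6,5), heading left
step 1 (strafe(left, 1)): at (6,4), heading left
step 2 (move(3)): at (3,4), heading left
step 3 (back(1)): at (4,4), heading left
no other 3-command option fits: unique.

strafe(left, 1), move(3), back(1)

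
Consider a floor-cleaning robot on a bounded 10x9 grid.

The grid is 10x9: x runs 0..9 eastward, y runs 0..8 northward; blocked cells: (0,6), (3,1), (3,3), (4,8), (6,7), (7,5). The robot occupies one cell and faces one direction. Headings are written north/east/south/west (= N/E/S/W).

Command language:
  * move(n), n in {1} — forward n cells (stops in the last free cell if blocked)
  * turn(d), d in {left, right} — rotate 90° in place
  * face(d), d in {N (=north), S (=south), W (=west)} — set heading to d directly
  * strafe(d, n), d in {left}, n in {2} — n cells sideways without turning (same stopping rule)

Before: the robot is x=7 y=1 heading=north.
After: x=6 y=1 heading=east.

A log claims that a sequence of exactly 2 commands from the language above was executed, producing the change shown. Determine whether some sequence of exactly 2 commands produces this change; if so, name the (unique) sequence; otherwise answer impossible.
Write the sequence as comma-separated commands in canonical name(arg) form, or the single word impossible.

no 2-step route produces this change.

impossible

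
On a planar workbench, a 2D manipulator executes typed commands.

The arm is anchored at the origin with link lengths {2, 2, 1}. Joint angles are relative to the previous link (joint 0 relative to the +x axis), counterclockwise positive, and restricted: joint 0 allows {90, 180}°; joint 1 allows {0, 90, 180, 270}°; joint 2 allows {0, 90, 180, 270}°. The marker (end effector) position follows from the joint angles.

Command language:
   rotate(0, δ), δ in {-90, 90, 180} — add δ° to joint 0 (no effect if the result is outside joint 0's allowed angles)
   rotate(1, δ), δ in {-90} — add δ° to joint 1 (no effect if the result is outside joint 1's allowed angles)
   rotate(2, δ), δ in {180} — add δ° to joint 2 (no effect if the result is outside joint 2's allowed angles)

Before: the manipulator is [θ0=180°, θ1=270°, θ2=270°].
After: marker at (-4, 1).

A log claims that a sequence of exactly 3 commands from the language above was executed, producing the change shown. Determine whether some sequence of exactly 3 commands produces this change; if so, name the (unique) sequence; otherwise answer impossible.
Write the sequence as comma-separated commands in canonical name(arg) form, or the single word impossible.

t0: [θ0=180°, θ1=270°, θ2=270°]
t=1 rotate(1, -90) ⇒ [θ0=180°, θ1=180°, θ2=270°]
t=2 rotate(1, -90) ⇒ [θ0=180°, θ1=90°, θ2=270°]
t=3 rotate(1, -90) ⇒ [θ0=180°, θ1=0°, θ2=270°]
no rival 3-sequence matches.

rotate(1, -90), rotate(1, -90), rotate(1, -90)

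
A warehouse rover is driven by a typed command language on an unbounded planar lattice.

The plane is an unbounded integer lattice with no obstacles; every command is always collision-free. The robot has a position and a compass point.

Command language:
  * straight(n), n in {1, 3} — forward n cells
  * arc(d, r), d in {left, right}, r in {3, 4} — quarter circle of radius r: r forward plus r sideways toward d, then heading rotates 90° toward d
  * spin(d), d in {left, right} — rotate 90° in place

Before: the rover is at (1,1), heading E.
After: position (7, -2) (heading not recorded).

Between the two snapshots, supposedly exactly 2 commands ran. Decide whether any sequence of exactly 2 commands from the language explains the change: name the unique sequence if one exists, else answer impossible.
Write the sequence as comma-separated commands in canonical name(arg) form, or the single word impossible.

key: running arc(right, 3) before straight(3) would end elsewhere — order is forced
initial: at (1,1), heading E
step 1 (straight(3)): at (4,1), heading E
step 2 (arc(right, 3)): at (7,-2), heading S
no other 2-command option fits: unique.

straight(3), arc(right, 3)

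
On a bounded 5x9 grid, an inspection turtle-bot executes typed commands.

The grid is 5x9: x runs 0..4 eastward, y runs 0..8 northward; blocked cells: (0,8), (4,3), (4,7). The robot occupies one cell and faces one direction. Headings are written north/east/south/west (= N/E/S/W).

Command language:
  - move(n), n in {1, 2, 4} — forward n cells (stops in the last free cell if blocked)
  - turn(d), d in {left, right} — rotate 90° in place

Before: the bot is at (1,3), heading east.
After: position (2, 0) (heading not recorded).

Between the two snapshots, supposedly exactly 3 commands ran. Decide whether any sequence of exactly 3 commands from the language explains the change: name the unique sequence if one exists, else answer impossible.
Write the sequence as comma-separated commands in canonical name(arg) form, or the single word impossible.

key: running move(4) before move(1) would end elsewhere — order is forced
start: at (1,3), heading east
step 1 (move(1)): at (2,3), heading east
step 2 (turn(right)): at (2,3), heading south
step 3 (move(4)): at (2,0), heading south
uniquely the one of 125 3-step routes that fits.

move(1), turn(right), move(4)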